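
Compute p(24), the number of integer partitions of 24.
p(24) = 1575

Compute p(n) via the recurrence p(n, m) = p(n, m−1) + p(n−m, m), where p(n, m) counts partitions of n with all parts ≤ m and p(n) = p(n, n). The base cases are p(0, m) = 1 and p(n, 0) = 0 for n > 0. Filling the table yields p(24) = 1575. (Euler's pentagonal recurrence is an alternative.)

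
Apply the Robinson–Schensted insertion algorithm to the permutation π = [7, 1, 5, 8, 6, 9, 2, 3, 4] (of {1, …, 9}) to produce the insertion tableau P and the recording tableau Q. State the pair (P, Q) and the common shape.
P = [1, 2, 3, 4] / [5, 6, 9] / [7, 8];  Q = [1, 3, 4, 6] / [2, 5, 9] / [7, 8];  common shape = (4, 3, 2)

Row-insert the values π_1, π_2, … into P one at a time, bumping the leftmost entry strictly greater than the inserted value down to the next row. The recording tableau Q records, in position (i, j), the step at which that cell was added to P.
  Insert 7 (step 1): P = [7];  Q = [1]
  Insert 1 (step 2): P = [1] / [7];  Q = [1] / [2]
  Insert 5 (step 3): P = [1, 5] / [7];  Q = [1, 3] / [2]
  Insert 8 (step 4): P = [1, 5, 8] / [7];  Q = [1, 3, 4] / [2]
  Insert 6 (step 5): P = [1, 5, 6] / [7, 8];  Q = [1, 3, 4] / [2, 5]
  Insert 9 (step 6): P = [1, 5, 6, 9] / [7, 8];  Q = [1, 3, 4, 6] / [2, 5]
  Insert 2 (step 7): P = [1, 2, 6, 9] / [5, 8] / [7];  Q = [1, 3, 4, 6] / [2, 5] / [7]
  Insert 3 (step 8): P = [1, 2, 3, 9] / [5, 6] / [7, 8];  Q = [1, 3, 4, 6] / [2, 5] / [7, 8]
  Insert 4 (step 9): P = [1, 2, 3, 4] / [5, 6, 9] / [7, 8];  Q = [1, 3, 4, 6] / [2, 5, 9] / [7, 8]
Final shape: (4, 3, 2).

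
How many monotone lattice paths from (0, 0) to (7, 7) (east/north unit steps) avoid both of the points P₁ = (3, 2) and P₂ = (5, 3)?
Number of paths = 1782

Inclusion–exclusion. Total paths: C(14, 7) = 3432. Through P₁: C(5, 3)·C(9, 4) = 1260. Through P₂: C(8, 5)·C(6, 2) = 840. Since P₁ is strictly southwest of P₂, a monotone path through both must visit P₁ then P₂; paths through both = C(5, 3)·C(3, 2)·C(6, 2) = 450. Avoid both = 3432 − 1260 − 840 + 450 = 1782.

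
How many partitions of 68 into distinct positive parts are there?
q(68) = 24576

A partition into distinct parts is a strictly decreasing sequence summing to n. The recurrence d(n, m) = d(n, m−1) + d(n−m, m−1) (use part m at most once) with q(n) = d(n, n) gives q(68) = 24576. (Euler's theorem: # distinct-part partitions = # odd-part partitions.)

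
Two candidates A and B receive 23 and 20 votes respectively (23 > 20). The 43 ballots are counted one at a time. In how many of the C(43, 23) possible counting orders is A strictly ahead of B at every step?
Strict-lead orderings = 67016296620

Total orderings of the 43 votes with 23 for A: C(43, 23) = 960566918220. By the Bertrand ballot formula (Cycle Lemma / reflection principle), the number of orderings in which A is strictly ahead of B throughout is (p − q)/(p + q) · C(p + q, p) = (23 − 20)/(23 + 20) · 960566918220 = 67016296620.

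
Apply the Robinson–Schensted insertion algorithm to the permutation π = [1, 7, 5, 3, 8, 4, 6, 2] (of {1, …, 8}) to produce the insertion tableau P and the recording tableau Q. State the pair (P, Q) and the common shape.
P = [1, 2, 4, 6] / [3, 8] / [5] / [7];  Q = [1, 2, 5, 7] / [3, 6] / [4] / [8];  common shape = (4, 2, 1, 1)

Row-insert the values π_1, π_2, … into P one at a time, bumping the leftmost entry strictly greater than the inserted value down to the next row. The recording tableau Q records, in position (i, j), the step at which that cell was added to P.
  Insert 1 (step 1): P = [1];  Q = [1]
  Insert 7 (step 2): P = [1, 7];  Q = [1, 2]
  Insert 5 (step 3): P = [1, 5] / [7];  Q = [1, 2] / [3]
  Insert 3 (step 4): P = [1, 3] / [5] / [7];  Q = [1, 2] / [3] / [4]
  Insert 8 (step 5): P = [1, 3, 8] / [5] / [7];  Q = [1, 2, 5] / [3] / [4]
  Insert 4 (step 6): P = [1, 3, 4] / [5, 8] / [7];  Q = [1, 2, 5] / [3, 6] / [4]
  Insert 6 (step 7): P = [1, 3, 4, 6] / [5, 8] / [7];  Q = [1, 2, 5, 7] / [3, 6] / [4]
  Insert 2 (step 8): P = [1, 2, 4, 6] / [3, 8] / [5] / [7];  Q = [1, 2, 5, 7] / [3, 6] / [4] / [8]
Final shape: (4, 2, 1, 1).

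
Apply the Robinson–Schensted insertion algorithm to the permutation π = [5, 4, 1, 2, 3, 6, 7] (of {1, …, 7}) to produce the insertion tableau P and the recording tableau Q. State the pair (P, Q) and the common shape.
P = [1, 2, 3, 6, 7] / [4] / [5];  Q = [1, 4, 5, 6, 7] / [2] / [3];  common shape = (5, 1, 1)

Row-insert the values π_1, π_2, … into P one at a time, bumping the leftmost entry strictly greater than the inserted value down to the next row. The recording tableau Q records, in position (i, j), the step at which that cell was added to P.
  Insert 5 (step 1): P = [5];  Q = [1]
  Insert 4 (step 2): P = [4] / [5];  Q = [1] / [2]
  Insert 1 (step 3): P = [1] / [4] / [5];  Q = [1] / [2] / [3]
  Insert 2 (step 4): P = [1, 2] / [4] / [5];  Q = [1, 4] / [2] / [3]
  Insert 3 (step 5): P = [1, 2, 3] / [4] / [5];  Q = [1, 4, 5] / [2] / [3]
  Insert 6 (step 6): P = [1, 2, 3, 6] / [4] / [5];  Q = [1, 4, 5, 6] / [2] / [3]
  Insert 7 (step 7): P = [1, 2, 3, 6, 7] / [4] / [5];  Q = [1, 4, 5, 6, 7] / [2] / [3]
Final shape: (5, 1, 1).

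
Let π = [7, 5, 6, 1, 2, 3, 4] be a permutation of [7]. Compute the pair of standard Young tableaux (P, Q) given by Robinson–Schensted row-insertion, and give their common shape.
P = [1, 2, 3, 4] / [5, 6] / [7];  Q = [1, 3, 6, 7] / [2, 5] / [4];  common shape = (4, 2, 1)

Row-insert the values π_1, π_2, … into P one at a time, bumping the leftmost entry strictly greater than the inserted value down to the next row. The recording tableau Q records, in position (i, j), the step at which that cell was added to P.
  Insert 7 (step 1): P = [7];  Q = [1]
  Insert 5 (step 2): P = [5] / [7];  Q = [1] / [2]
  Insert 6 (step 3): P = [5, 6] / [7];  Q = [1, 3] / [2]
  Insert 1 (step 4): P = [1, 6] / [5] / [7];  Q = [1, 3] / [2] / [4]
  Insert 2 (step 5): P = [1, 2] / [5, 6] / [7];  Q = [1, 3] / [2, 5] / [4]
  Insert 3 (step 6): P = [1, 2, 3] / [5, 6] / [7];  Q = [1, 3, 6] / [2, 5] / [4]
  Insert 4 (step 7): P = [1, 2, 3, 4] / [5, 6] / [7];  Q = [1, 3, 6, 7] / [2, 5] / [4]
Final shape: (4, 2, 1).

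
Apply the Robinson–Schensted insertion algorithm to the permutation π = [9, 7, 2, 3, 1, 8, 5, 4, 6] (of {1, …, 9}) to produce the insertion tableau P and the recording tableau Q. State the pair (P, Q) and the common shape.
P = [1, 3, 4, 6] / [2, 5] / [7, 8] / [9];  Q = [1, 4, 6, 9] / [2, 7] / [3, 8] / [5];  common shape = (4, 2, 2, 1)

Row-insert the values π_1, π_2, … into P one at a time, bumping the leftmost entry strictly greater than the inserted value down to the next row. The recording tableau Q records, in position (i, j), the step at which that cell was added to P.
  Insert 9 (step 1): P = [9];  Q = [1]
  Insert 7 (step 2): P = [7] / [9];  Q = [1] / [2]
  Insert 2 (step 3): P = [2] / [7] / [9];  Q = [1] / [2] / [3]
  Insert 3 (step 4): P = [2, 3] / [7] / [9];  Q = [1, 4] / [2] / [3]
  Insert 1 (step 5): P = [1, 3] / [2] / [7] / [9];  Q = [1, 4] / [2] / [3] / [5]
  Insert 8 (step 6): P = [1, 3, 8] / [2] / [7] / [9];  Q = [1, 4, 6] / [2] / [3] / [5]
  Insert 5 (step 7): P = [1, 3, 5] / [2, 8] / [7] / [9];  Q = [1, 4, 6] / [2, 7] / [3] / [5]
  Insert 4 (step 8): P = [1, 3, 4] / [2, 5] / [7, 8] / [9];  Q = [1, 4, 6] / [2, 7] / [3, 8] / [5]
  Insert 6 (step 9): P = [1, 3, 4, 6] / [2, 5] / [7, 8] / [9];  Q = [1, 4, 6, 9] / [2, 7] / [3, 8] / [5]
Final shape: (4, 2, 2, 1).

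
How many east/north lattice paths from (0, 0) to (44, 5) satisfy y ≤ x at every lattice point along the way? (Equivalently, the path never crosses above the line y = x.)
Number of paths = 1695008

By the reflection principle (André's argument), the number of monotone paths to (44, 5) with n ≤ m that never go above y = x is C(49, 44) − C(49, 45) = 1906884 − 211876 = 1695008.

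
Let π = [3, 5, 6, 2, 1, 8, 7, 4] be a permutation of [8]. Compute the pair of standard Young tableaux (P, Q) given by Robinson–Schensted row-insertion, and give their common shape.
P = [1, 4, 6, 7] / [2, 5] / [3, 8];  Q = [1, 2, 3, 6] / [4, 7] / [5, 8];  common shape = (4, 2, 2)

Row-insert the values π_1, π_2, … into P one at a time, bumping the leftmost entry strictly greater than the inserted value down to the next row. The recording tableau Q records, in position (i, j), the step at which that cell was added to P.
  Insert 3 (step 1): P = [3];  Q = [1]
  Insert 5 (step 2): P = [3, 5];  Q = [1, 2]
  Insert 6 (step 3): P = [3, 5, 6];  Q = [1, 2, 3]
  Insert 2 (step 4): P = [2, 5, 6] / [3];  Q = [1, 2, 3] / [4]
  Insert 1 (step 5): P = [1, 5, 6] / [2] / [3];  Q = [1, 2, 3] / [4] / [5]
  Insert 8 (step 6): P = [1, 5, 6, 8] / [2] / [3];  Q = [1, 2, 3, 6] / [4] / [5]
  Insert 7 (step 7): P = [1, 5, 6, 7] / [2, 8] / [3];  Q = [1, 2, 3, 6] / [4, 7] / [5]
  Insert 4 (step 8): P = [1, 4, 6, 7] / [2, 5] / [3, 8];  Q = [1, 2, 3, 6] / [4, 7] / [5, 8]
Final shape: (4, 2, 2).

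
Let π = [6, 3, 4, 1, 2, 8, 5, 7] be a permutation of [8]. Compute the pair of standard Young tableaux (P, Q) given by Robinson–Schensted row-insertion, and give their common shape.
P = [1, 2, 5, 7] / [3, 4, 8] / [6];  Q = [1, 3, 6, 8] / [2, 5, 7] / [4];  common shape = (4, 3, 1)

Row-insert the values π_1, π_2, … into P one at a time, bumping the leftmost entry strictly greater than the inserted value down to the next row. The recording tableau Q records, in position (i, j), the step at which that cell was added to P.
  Insert 6 (step 1): P = [6];  Q = [1]
  Insert 3 (step 2): P = [3] / [6];  Q = [1] / [2]
  Insert 4 (step 3): P = [3, 4] / [6];  Q = [1, 3] / [2]
  Insert 1 (step 4): P = [1, 4] / [3] / [6];  Q = [1, 3] / [2] / [4]
  Insert 2 (step 5): P = [1, 2] / [3, 4] / [6];  Q = [1, 3] / [2, 5] / [4]
  Insert 8 (step 6): P = [1, 2, 8] / [3, 4] / [6];  Q = [1, 3, 6] / [2, 5] / [4]
  Insert 5 (step 7): P = [1, 2, 5] / [3, 4, 8] / [6];  Q = [1, 3, 6] / [2, 5, 7] / [4]
  Insert 7 (step 8): P = [1, 2, 5, 7] / [3, 4, 8] / [6];  Q = [1, 3, 6, 8] / [2, 5, 7] / [4]
Final shape: (4, 3, 1).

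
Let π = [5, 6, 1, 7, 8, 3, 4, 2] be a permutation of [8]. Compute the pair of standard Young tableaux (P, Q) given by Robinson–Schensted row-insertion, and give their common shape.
P = [1, 2, 4, 8] / [3, 6, 7] / [5];  Q = [1, 2, 4, 5] / [3, 6, 7] / [8];  common shape = (4, 3, 1)

Row-insert the values π_1, π_2, … into P one at a time, bumping the leftmost entry strictly greater than the inserted value down to the next row. The recording tableau Q records, in position (i, j), the step at which that cell was added to P.
  Insert 5 (step 1): P = [5];  Q = [1]
  Insert 6 (step 2): P = [5, 6];  Q = [1, 2]
  Insert 1 (step 3): P = [1, 6] / [5];  Q = [1, 2] / [3]
  Insert 7 (step 4): P = [1, 6, 7] / [5];  Q = [1, 2, 4] / [3]
  Insert 8 (step 5): P = [1, 6, 7, 8] / [5];  Q = [1, 2, 4, 5] / [3]
  Insert 3 (step 6): P = [1, 3, 7, 8] / [5, 6];  Q = [1, 2, 4, 5] / [3, 6]
  Insert 4 (step 7): P = [1, 3, 4, 8] / [5, 6, 7];  Q = [1, 2, 4, 5] / [3, 6, 7]
  Insert 2 (step 8): P = [1, 2, 4, 8] / [3, 6, 7] / [5];  Q = [1, 2, 4, 5] / [3, 6, 7] / [8]
Final shape: (4, 3, 1).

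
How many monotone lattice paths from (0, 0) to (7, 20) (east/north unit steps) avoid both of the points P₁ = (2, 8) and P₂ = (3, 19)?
Number of paths = 604570

Inclusion–exclusion. Total paths: C(27, 7) = 888030. Through P₁: C(10, 2)·C(17, 5) = 278460. Through P₂: C(22, 3)·C(5, 4) = 7700. Since P₁ is strictly southwest of P₂, a monotone path through both must visit P₁ then P₂; paths through both = C(10, 2)·C(12, 1)·C(5, 4) = 2700. Avoid both = 888030 − 278460 − 7700 + 2700 = 604570.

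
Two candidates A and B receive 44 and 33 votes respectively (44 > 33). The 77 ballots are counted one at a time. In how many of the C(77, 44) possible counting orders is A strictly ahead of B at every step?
Strict-lead orderings = 898530797291910275850

Total orderings of the 77 votes with 44 for A: C(77, 44) = 6289715581043371930950. By the Bertrand ballot formula (Cycle Lemma / reflection principle), the number of orderings in which A is strictly ahead of B throughout is (p − q)/(p + q) · C(p + q, p) = (44 − 33)/(44 + 33) · 6289715581043371930950 = 898530797291910275850.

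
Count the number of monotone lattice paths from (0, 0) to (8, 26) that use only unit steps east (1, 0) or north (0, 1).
Number of paths = 18156204

A monotone lattice path from (0, 0) to (8, 26) consists of 8 east steps and 26 north steps in some order, so it is determined by which 8 of the 34 steps are east. The count is C(34, 8) = 18156204.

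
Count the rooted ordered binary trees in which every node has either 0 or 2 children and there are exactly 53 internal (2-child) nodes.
C_53 = 116157871455782434250553845880

These full binary trees are counted by the Catalan number C_n = (1/(n + 1)) · C(2n, n). For n = 53: C_53 = (1/54) · C(106, 53) = 6272525058612251449529907677520/54 = 116157871455782434250553845880.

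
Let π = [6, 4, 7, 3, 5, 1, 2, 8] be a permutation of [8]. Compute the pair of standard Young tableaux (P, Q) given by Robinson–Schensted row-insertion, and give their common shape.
P = [1, 2, 8] / [3, 5] / [4, 7] / [6];  Q = [1, 3, 8] / [2, 5] / [4, 7] / [6];  common shape = (3, 2, 2, 1)

Row-insert the values π_1, π_2, … into P one at a time, bumping the leftmost entry strictly greater than the inserted value down to the next row. The recording tableau Q records, in position (i, j), the step at which that cell was added to P.
  Insert 6 (step 1): P = [6];  Q = [1]
  Insert 4 (step 2): P = [4] / [6];  Q = [1] / [2]
  Insert 7 (step 3): P = [4, 7] / [6];  Q = [1, 3] / [2]
  Insert 3 (step 4): P = [3, 7] / [4] / [6];  Q = [1, 3] / [2] / [4]
  Insert 5 (step 5): P = [3, 5] / [4, 7] / [6];  Q = [1, 3] / [2, 5] / [4]
  Insert 1 (step 6): P = [1, 5] / [3, 7] / [4] / [6];  Q = [1, 3] / [2, 5] / [4] / [6]
  Insert 2 (step 7): P = [1, 2] / [3, 5] / [4, 7] / [6];  Q = [1, 3] / [2, 5] / [4, 7] / [6]
  Insert 8 (step 8): P = [1, 2, 8] / [3, 5] / [4, 7] / [6];  Q = [1, 3, 8] / [2, 5] / [4, 7] / [6]
Final shape: (3, 2, 2, 1).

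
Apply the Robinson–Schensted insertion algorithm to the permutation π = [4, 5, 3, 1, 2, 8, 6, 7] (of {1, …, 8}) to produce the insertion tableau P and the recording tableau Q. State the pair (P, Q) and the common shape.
P = [1, 2, 6, 7] / [3, 5, 8] / [4];  Q = [1, 2, 6, 8] / [3, 5, 7] / [4];  common shape = (4, 3, 1)

Row-insert the values π_1, π_2, … into P one at a time, bumping the leftmost entry strictly greater than the inserted value down to the next row. The recording tableau Q records, in position (i, j), the step at which that cell was added to P.
  Insert 4 (step 1): P = [4];  Q = [1]
  Insert 5 (step 2): P = [4, 5];  Q = [1, 2]
  Insert 3 (step 3): P = [3, 5] / [4];  Q = [1, 2] / [3]
  Insert 1 (step 4): P = [1, 5] / [3] / [4];  Q = [1, 2] / [3] / [4]
  Insert 2 (step 5): P = [1, 2] / [3, 5] / [4];  Q = [1, 2] / [3, 5] / [4]
  Insert 8 (step 6): P = [1, 2, 8] / [3, 5] / [4];  Q = [1, 2, 6] / [3, 5] / [4]
  Insert 6 (step 7): P = [1, 2, 6] / [3, 5, 8] / [4];  Q = [1, 2, 6] / [3, 5, 7] / [4]
  Insert 7 (step 8): P = [1, 2, 6, 7] / [3, 5, 8] / [4];  Q = [1, 2, 6, 8] / [3, 5, 7] / [4]
Final shape: (4, 3, 1).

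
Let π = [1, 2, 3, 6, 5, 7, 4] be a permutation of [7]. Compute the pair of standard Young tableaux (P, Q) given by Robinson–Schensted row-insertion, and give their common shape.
P = [1, 2, 3, 4, 7] / [5] / [6];  Q = [1, 2, 3, 4, 6] / [5] / [7];  common shape = (5, 1, 1)

Row-insert the values π_1, π_2, … into P one at a time, bumping the leftmost entry strictly greater than the inserted value down to the next row. The recording tableau Q records, in position (i, j), the step at which that cell was added to P.
  Insert 1 (step 1): P = [1];  Q = [1]
  Insert 2 (step 2): P = [1, 2];  Q = [1, 2]
  Insert 3 (step 3): P = [1, 2, 3];  Q = [1, 2, 3]
  Insert 6 (step 4): P = [1, 2, 3, 6];  Q = [1, 2, 3, 4]
  Insert 5 (step 5): P = [1, 2, 3, 5] / [6];  Q = [1, 2, 3, 4] / [5]
  Insert 7 (step 6): P = [1, 2, 3, 5, 7] / [6];  Q = [1, 2, 3, 4, 6] / [5]
  Insert 4 (step 7): P = [1, 2, 3, 4, 7] / [5] / [6];  Q = [1, 2, 3, 4, 6] / [5] / [7]
Final shape: (5, 1, 1).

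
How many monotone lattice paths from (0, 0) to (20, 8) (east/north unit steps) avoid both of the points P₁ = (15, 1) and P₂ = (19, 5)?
Number of paths = 2929897

Inclusion–exclusion. Total paths: C(28, 20) = 3108105. Through P₁: C(16, 15)·C(12, 5) = 12672. Through P₂: C(24, 19)·C(4, 1) = 170016. Since P₁ is strictly southwest of P₂, a monotone path through both must visit P₁ then P₂; paths through both = C(16, 15)·C(8, 4)·C(4, 1) = 4480. Avoid both = 3108105 − 12672 − 170016 + 4480 = 2929897.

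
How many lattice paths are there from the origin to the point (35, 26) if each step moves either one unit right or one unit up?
Number of paths = 121801604478231762

A monotone lattice path from (0, 0) to (35, 26) consists of 35 east steps and 26 north steps in some order, so it is determined by which 35 of the 61 steps are east. The count is C(61, 35) = 121801604478231762.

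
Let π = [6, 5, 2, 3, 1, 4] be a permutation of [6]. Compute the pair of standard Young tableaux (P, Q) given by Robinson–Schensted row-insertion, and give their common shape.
P = [1, 3, 4] / [2] / [5] / [6];  Q = [1, 4, 6] / [2] / [3] / [5];  common shape = (3, 1, 1, 1)

Row-insert the values π_1, π_2, … into P one at a time, bumping the leftmost entry strictly greater than the inserted value down to the next row. The recording tableau Q records, in position (i, j), the step at which that cell was added to P.
  Insert 6 (step 1): P = [6];  Q = [1]
  Insert 5 (step 2): P = [5] / [6];  Q = [1] / [2]
  Insert 2 (step 3): P = [2] / [5] / [6];  Q = [1] / [2] / [3]
  Insert 3 (step 4): P = [2, 3] / [5] / [6];  Q = [1, 4] / [2] / [3]
  Insert 1 (step 5): P = [1, 3] / [2] / [5] / [6];  Q = [1, 4] / [2] / [3] / [5]
  Insert 4 (step 6): P = [1, 3, 4] / [2] / [5] / [6];  Q = [1, 4, 6] / [2] / [3] / [5]
Final shape: (3, 1, 1, 1).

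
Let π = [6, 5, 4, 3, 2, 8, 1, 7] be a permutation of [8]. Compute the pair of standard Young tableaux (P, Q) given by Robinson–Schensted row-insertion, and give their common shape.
P = [1, 7] / [2, 8] / [3] / [4] / [5] / [6];  Q = [1, 6] / [2, 8] / [3] / [4] / [5] / [7];  common shape = (2, 2, 1, 1, 1, 1)

Row-insert the values π_1, π_2, … into P one at a time, bumping the leftmost entry strictly greater than the inserted value down to the next row. The recording tableau Q records, in position (i, j), the step at which that cell was added to P.
  Insert 6 (step 1): P = [6];  Q = [1]
  Insert 5 (step 2): P = [5] / [6];  Q = [1] / [2]
  Insert 4 (step 3): P = [4] / [5] / [6];  Q = [1] / [2] / [3]
  Insert 3 (step 4): P = [3] / [4] / [5] / [6];  Q = [1] / [2] / [3] / [4]
  Insert 2 (step 5): P = [2] / [3] / [4] / [5] / [6];  Q = [1] / [2] / [3] / [4] / [5]
  Insert 8 (step 6): P = [2, 8] / [3] / [4] / [5] / [6];  Q = [1, 6] / [2] / [3] / [4] / [5]
  Insert 1 (step 7): P = [1, 8] / [2] / [3] / [4] / [5] / [6];  Q = [1, 6] / [2] / [3] / [4] / [5] / [7]
  Insert 7 (step 8): P = [1, 7] / [2, 8] / [3] / [4] / [5] / [6];  Q = [1, 6] / [2, 8] / [3] / [4] / [5] / [7]
Final shape: (2, 2, 1, 1, 1, 1).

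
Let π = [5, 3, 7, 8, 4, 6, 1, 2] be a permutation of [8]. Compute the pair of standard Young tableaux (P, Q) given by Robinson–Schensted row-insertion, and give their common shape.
P = [1, 2, 6] / [3, 4, 8] / [5, 7];  Q = [1, 3, 4] / [2, 5, 6] / [7, 8];  common shape = (3, 3, 2)

Row-insert the values π_1, π_2, … into P one at a time, bumping the leftmost entry strictly greater than the inserted value down to the next row. The recording tableau Q records, in position (i, j), the step at which that cell was added to P.
  Insert 5 (step 1): P = [5];  Q = [1]
  Insert 3 (step 2): P = [3] / [5];  Q = [1] / [2]
  Insert 7 (step 3): P = [3, 7] / [5];  Q = [1, 3] / [2]
  Insert 8 (step 4): P = [3, 7, 8] / [5];  Q = [1, 3, 4] / [2]
  Insert 4 (step 5): P = [3, 4, 8] / [5, 7];  Q = [1, 3, 4] / [2, 5]
  Insert 6 (step 6): P = [3, 4, 6] / [5, 7, 8];  Q = [1, 3, 4] / [2, 5, 6]
  Insert 1 (step 7): P = [1, 4, 6] / [3, 7, 8] / [5];  Q = [1, 3, 4] / [2, 5, 6] / [7]
  Insert 2 (step 8): P = [1, 2, 6] / [3, 4, 8] / [5, 7];  Q = [1, 3, 4] / [2, 5, 6] / [7, 8]
Final shape: (3, 3, 2).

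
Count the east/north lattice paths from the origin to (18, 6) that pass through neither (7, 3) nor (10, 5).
Number of paths = 74689

Inclusion–exclusion. Total paths: C(24, 18) = 134596. Through P₁: C(10, 7)·C(14, 11) = 43680. Through P₂: C(15, 10)·C(9, 8) = 27027. Since P₁ is strictly southwest of P₂, a monotone path through both must visit P₁ then P₂; paths through both = C(10, 7)·C(5, 3)·C(9, 8) = 10800. Avoid both = 134596 − 43680 − 27027 + 10800 = 74689.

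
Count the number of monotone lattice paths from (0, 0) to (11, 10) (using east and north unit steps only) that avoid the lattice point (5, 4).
Number of paths = 236292

Total paths from (0, 0) to (11, 10): C(21, 11) = 352716. Paths through (5, 4): (paths (0, 0) → (5, 4)) × (paths (5, 4) → (11, 10)) = C(9, 5) · C(12, 6) = 126 · 924 = 116424. Avoidance count = 352716 − 116424 = 236292.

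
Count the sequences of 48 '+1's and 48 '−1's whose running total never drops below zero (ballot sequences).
C_48 = 131327898242169365477991900

These ballot sequences are counted by the Catalan number C_n = (1/(n + 1)) · C(2n, n). For n = 48: C_48 = (1/49) · C(96, 48) = 6435067013866298908421603100/49 = 131327898242169365477991900.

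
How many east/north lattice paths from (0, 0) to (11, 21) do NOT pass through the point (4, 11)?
Number of paths = 102477960

Total paths from (0, 0) to (11, 21): C(32, 11) = 129024480. Paths through (4, 11): (paths (0, 0) → (4, 11)) × (paths (4, 11) → (11, 21)) = C(15, 4) · C(17, 7) = 1365 · 19448 = 26546520. Avoidance count = 129024480 − 26546520 = 102477960.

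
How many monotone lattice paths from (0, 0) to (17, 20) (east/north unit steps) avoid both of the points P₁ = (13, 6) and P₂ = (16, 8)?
Number of paths = 15816310827

Inclusion–exclusion. Total paths: C(37, 17) = 15905368710. Through P₁: C(19, 13)·C(18, 4) = 83023920. Through P₂: C(24, 16)·C(13, 1) = 9561123. Since P₁ is strictly southwest of P₂, a monotone path through both must visit P₁ then P₂; paths through both = C(19, 13)·C(5, 3)·C(13, 1) = 3527160. Avoid both = 15905368710 − 83023920 − 9561123 + 3527160 = 15816310827.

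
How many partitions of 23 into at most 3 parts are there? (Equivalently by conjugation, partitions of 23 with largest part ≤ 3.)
p(23, parts ≤ 3) = 56

Use the recurrence p(n, m) = p(n, m−1) + p(n−m, m): either the largest part is < m (count p(n, m−1)) or the largest part is exactly m (remove one copy of m, count p(n−m, m)). With p(0, ·) = 1 this gives p(23, parts ≤ 3) = 56. (By conjugating Young diagrams, this also counts partitions of 23 into at most 3 parts.)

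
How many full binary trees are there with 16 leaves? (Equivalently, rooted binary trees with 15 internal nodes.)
C_15 = 9694845

These full binary trees are counted by the Catalan number C_n = (1/(n + 1)) · C(2n, n). For n = 15: C_15 = (1/16) · C(30, 15) = 155117520/16 = 9694845.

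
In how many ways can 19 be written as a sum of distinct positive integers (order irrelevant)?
q(19) = 54

A partition into distinct parts is a strictly decreasing sequence summing to n. The recurrence d(n, m) = d(n, m−1) + d(n−m, m−1) (use part m at most once) with q(n) = d(n, n) gives q(19) = 54. (Euler's theorem: # distinct-part partitions = # odd-part partitions.)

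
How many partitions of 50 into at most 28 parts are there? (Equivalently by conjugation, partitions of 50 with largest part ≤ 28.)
p(50, parts ≤ 28) = 200720

Use the recurrence p(n, m) = p(n, m−1) + p(n−m, m): either the largest part is < m (count p(n, m−1)) or the largest part is exactly m (remove one copy of m, count p(n−m, m)). With p(0, ·) = 1 this gives p(50, parts ≤ 28) = 200720. (By conjugating Young diagrams, this also counts partitions of 50 into at most 28 parts.)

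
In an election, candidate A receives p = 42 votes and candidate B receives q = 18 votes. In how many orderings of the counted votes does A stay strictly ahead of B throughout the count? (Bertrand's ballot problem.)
Strict-lead orderings = 370011826296420

Total orderings of the 60 votes with 42 for A: C(60, 42) = 925029565741050. By the Bertrand ballot formula (Cycle Lemma / reflection principle), the number of orderings in which A is strictly ahead of B throughout is (p − q)/(p + q) · C(p + q, p) = (42 − 18)/(42 + 18) · 925029565741050 = 370011826296420.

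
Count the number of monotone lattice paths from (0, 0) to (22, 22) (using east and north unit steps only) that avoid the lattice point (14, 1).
Number of paths = 2104034581545

Total paths from (0, 0) to (22, 22): C(44, 22) = 2104098963720. Paths through (14, 1): (paths (0, 0) → (14, 1)) × (paths (14, 1) → (22, 22)) = C(15, 14) · C(29, 8) = 15 · 4292145 = 64382175. Avoidance count = 2104098963720 − 64382175 = 2104034581545.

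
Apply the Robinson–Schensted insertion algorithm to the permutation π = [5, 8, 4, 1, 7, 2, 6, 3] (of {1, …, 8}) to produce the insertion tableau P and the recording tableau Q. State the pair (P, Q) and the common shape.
P = [1, 2, 3] / [4, 6] / [5, 7] / [8];  Q = [1, 2, 7] / [3, 5] / [4, 6] / [8];  common shape = (3, 2, 2, 1)

Row-insert the values π_1, π_2, … into P one at a time, bumping the leftmost entry strictly greater than the inserted value down to the next row. The recording tableau Q records, in position (i, j), the step at which that cell was added to P.
  Insert 5 (step 1): P = [5];  Q = [1]
  Insert 8 (step 2): P = [5, 8];  Q = [1, 2]
  Insert 4 (step 3): P = [4, 8] / [5];  Q = [1, 2] / [3]
  Insert 1 (step 4): P = [1, 8] / [4] / [5];  Q = [1, 2] / [3] / [4]
  Insert 7 (step 5): P = [1, 7] / [4, 8] / [5];  Q = [1, 2] / [3, 5] / [4]
  Insert 2 (step 6): P = [1, 2] / [4, 7] / [5, 8];  Q = [1, 2] / [3, 5] / [4, 6]
  Insert 6 (step 7): P = [1, 2, 6] / [4, 7] / [5, 8];  Q = [1, 2, 7] / [3, 5] / [4, 6]
  Insert 3 (step 8): P = [1, 2, 3] / [4, 6] / [5, 7] / [8];  Q = [1, 2, 7] / [3, 5] / [4, 6] / [8]
Final shape: (3, 2, 2, 1).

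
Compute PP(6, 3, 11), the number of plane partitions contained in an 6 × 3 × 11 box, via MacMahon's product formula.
PP(6, 3, 11) = 31803696288

Evaluate the triple product over i = 1..6, j = 1..3, k = 1..11. The factors are (2/1) · (3/2) · (4/3) · (5/4) · (6/5) · (7/6) · (8/7) · (9/8) · … (198 factors total). The numerators and denominators telescope so the product is an integer; carrying out the multiplication exactly gives PP(6, 3, 11) = 31803696288.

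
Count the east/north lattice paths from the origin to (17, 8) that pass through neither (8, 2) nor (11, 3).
Number of paths = 771342

Inclusion–exclusion. Total paths: C(25, 17) = 1081575. Through P₁: C(10, 8)·C(15, 9) = 225225. Through P₂: C(14, 11)·C(11, 6) = 168168. Since P₁ is strictly southwest of P₂, a monotone path through both must visit P₁ then P₂; paths through both = C(10, 8)·C(4, 3)·C(11, 6) = 83160. Avoid both = 1081575 − 225225 − 168168 + 83160 = 771342.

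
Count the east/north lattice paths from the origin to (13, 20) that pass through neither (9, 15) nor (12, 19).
Number of paths = 217705166

Inclusion–exclusion. Total paths: C(33, 13) = 573166440. Through P₁: C(24, 9)·C(9, 4) = 164745504. Through P₂: C(31, 12)·C(2, 1) = 282241050. Since P₁ is strictly southwest of P₂, a monotone path through both must visit P₁ then P₂; paths through both = C(24, 9)·C(7, 3)·C(2, 1) = 91525280. Avoid both = 573166440 − 164745504 − 282241050 + 91525280 = 217705166.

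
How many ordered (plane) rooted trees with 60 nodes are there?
C_59 = 405944995127576985730643443367112

These ordered rooted trees are counted by the Catalan number C_n = (1/(n + 1)) · C(2n, n). For n = 59: C_59 = (1/60) · C(118, 59) = 24356699707654619143838606602026720/60 = 405944995127576985730643443367112.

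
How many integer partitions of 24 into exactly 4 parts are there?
p(24, 4 parts) = 108

Partitions of n into exactly k parts are in bijection with partitions of n − k into at most k parts (subtract 1 from each part). So p(24, exactly 4) = p(20, parts ≤ 4). Computing via the recurrence p(m, j) = p(m, j−1) + p(m−j, j) gives 108.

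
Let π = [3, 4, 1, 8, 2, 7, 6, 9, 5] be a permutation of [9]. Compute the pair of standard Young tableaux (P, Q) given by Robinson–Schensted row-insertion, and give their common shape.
P = [1, 2, 5, 9] / [3, 4, 6] / [7] / [8];  Q = [1, 2, 4, 8] / [3, 5, 6] / [7] / [9];  common shape = (4, 3, 1, 1)

Row-insert the values π_1, π_2, … into P one at a time, bumping the leftmost entry strictly greater than the inserted value down to the next row. The recording tableau Q records, in position (i, j), the step at which that cell was added to P.
  Insert 3 (step 1): P = [3];  Q = [1]
  Insert 4 (step 2): P = [3, 4];  Q = [1, 2]
  Insert 1 (step 3): P = [1, 4] / [3];  Q = [1, 2] / [3]
  Insert 8 (step 4): P = [1, 4, 8] / [3];  Q = [1, 2, 4] / [3]
  Insert 2 (step 5): P = [1, 2, 8] / [3, 4];  Q = [1, 2, 4] / [3, 5]
  Insert 7 (step 6): P = [1, 2, 7] / [3, 4, 8];  Q = [1, 2, 4] / [3, 5, 6]
  Insert 6 (step 7): P = [1, 2, 6] / [3, 4, 7] / [8];  Q = [1, 2, 4] / [3, 5, 6] / [7]
  Insert 9 (step 8): P = [1, 2, 6, 9] / [3, 4, 7] / [8];  Q = [1, 2, 4, 8] / [3, 5, 6] / [7]
  Insert 5 (step 9): P = [1, 2, 5, 9] / [3, 4, 6] / [7] / [8];  Q = [1, 2, 4, 8] / [3, 5, 6] / [7] / [9]
Final shape: (4, 3, 1, 1).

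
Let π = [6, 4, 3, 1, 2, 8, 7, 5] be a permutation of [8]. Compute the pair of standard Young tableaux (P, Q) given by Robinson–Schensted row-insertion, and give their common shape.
P = [1, 2, 5] / [3, 7] / [4, 8] / [6];  Q = [1, 5, 6] / [2, 7] / [3, 8] / [4];  common shape = (3, 2, 2, 1)

Row-insert the values π_1, π_2, … into P one at a time, bumping the leftmost entry strictly greater than the inserted value down to the next row. The recording tableau Q records, in position (i, j), the step at which that cell was added to P.
  Insert 6 (step 1): P = [6];  Q = [1]
  Insert 4 (step 2): P = [4] / [6];  Q = [1] / [2]
  Insert 3 (step 3): P = [3] / [4] / [6];  Q = [1] / [2] / [3]
  Insert 1 (step 4): P = [1] / [3] / [4] / [6];  Q = [1] / [2] / [3] / [4]
  Insert 2 (step 5): P = [1, 2] / [3] / [4] / [6];  Q = [1, 5] / [2] / [3] / [4]
  Insert 8 (step 6): P = [1, 2, 8] / [3] / [4] / [6];  Q = [1, 5, 6] / [2] / [3] / [4]
  Insert 7 (step 7): P = [1, 2, 7] / [3, 8] / [4] / [6];  Q = [1, 5, 6] / [2, 7] / [3] / [4]
  Insert 5 (step 8): P = [1, 2, 5] / [3, 7] / [4, 8] / [6];  Q = [1, 5, 6] / [2, 7] / [3, 8] / [4]
Final shape: (3, 2, 2, 1).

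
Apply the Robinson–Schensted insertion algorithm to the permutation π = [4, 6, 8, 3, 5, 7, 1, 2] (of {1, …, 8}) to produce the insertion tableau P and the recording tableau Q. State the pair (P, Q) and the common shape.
P = [1, 2, 7] / [3, 5, 8] / [4, 6];  Q = [1, 2, 3] / [4, 5, 6] / [7, 8];  common shape = (3, 3, 2)

Row-insert the values π_1, π_2, … into P one at a time, bumping the leftmost entry strictly greater than the inserted value down to the next row. The recording tableau Q records, in position (i, j), the step at which that cell was added to P.
  Insert 4 (step 1): P = [4];  Q = [1]
  Insert 6 (step 2): P = [4, 6];  Q = [1, 2]
  Insert 8 (step 3): P = [4, 6, 8];  Q = [1, 2, 3]
  Insert 3 (step 4): P = [3, 6, 8] / [4];  Q = [1, 2, 3] / [4]
  Insert 5 (step 5): P = [3, 5, 8] / [4, 6];  Q = [1, 2, 3] / [4, 5]
  Insert 7 (step 6): P = [3, 5, 7] / [4, 6, 8];  Q = [1, 2, 3] / [4, 5, 6]
  Insert 1 (step 7): P = [1, 5, 7] / [3, 6, 8] / [4];  Q = [1, 2, 3] / [4, 5, 6] / [7]
  Insert 2 (step 8): P = [1, 2, 7] / [3, 5, 8] / [4, 6];  Q = [1, 2, 3] / [4, 5, 6] / [7, 8]
Final shape: (3, 3, 2).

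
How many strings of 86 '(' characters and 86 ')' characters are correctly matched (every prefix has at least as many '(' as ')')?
C_86 = 4180080073556524734514695828170907458428751314320

These balanced parentheses are counted by the Catalan number C_n = (1/(n + 1)) · C(2n, n). For n = 86: C_86 = (1/87) · C(172, 86) = 363666966399417651902778537050868948883301364345840/87 = 4180080073556524734514695828170907458428751314320.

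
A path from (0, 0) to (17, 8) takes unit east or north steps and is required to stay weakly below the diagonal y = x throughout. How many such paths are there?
Number of paths = 600875

By the reflection principle (André's argument), the number of monotone paths to (17, 8) with n ≤ m that never go above y = x is C(25, 17) − C(25, 18) = 1081575 − 480700 = 600875.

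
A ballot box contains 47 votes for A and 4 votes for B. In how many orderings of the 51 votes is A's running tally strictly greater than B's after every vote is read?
Strict-lead orderings = 210700

Total orderings of the 51 votes with 47 for A: C(51, 47) = 249900. By the Bertrand ballot formula (Cycle Lemma / reflection principle), the number of orderings in which A is strictly ahead of B throughout is (p − q)/(p + q) · C(p + q, p) = (47 − 4)/(47 + 4) · 249900 = 210700.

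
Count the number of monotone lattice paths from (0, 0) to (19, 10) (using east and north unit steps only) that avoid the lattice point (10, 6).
Number of paths = 14304290

Total paths from (0, 0) to (19, 10): C(29, 19) = 20030010. Paths through (10, 6): (paths (0, 0) → (10, 6)) × (paths (10, 6) → (19, 10)) = C(16, 10) · C(13, 9) = 8008 · 715 = 5725720. Avoidance count = 20030010 − 5725720 = 14304290.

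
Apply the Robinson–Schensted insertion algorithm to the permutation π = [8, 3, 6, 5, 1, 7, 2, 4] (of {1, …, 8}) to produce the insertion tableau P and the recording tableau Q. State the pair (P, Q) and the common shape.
P = [1, 2, 4] / [3, 5, 7] / [6] / [8];  Q = [1, 3, 6] / [2, 7, 8] / [4] / [5];  common shape = (3, 3, 1, 1)

Row-insert the values π_1, π_2, … into P one at a time, bumping the leftmost entry strictly greater than the inserted value down to the next row. The recording tableau Q records, in position (i, j), the step at which that cell was added to P.
  Insert 8 (step 1): P = [8];  Q = [1]
  Insert 3 (step 2): P = [3] / [8];  Q = [1] / [2]
  Insert 6 (step 3): P = [3, 6] / [8];  Q = [1, 3] / [2]
  Insert 5 (step 4): P = [3, 5] / [6] / [8];  Q = [1, 3] / [2] / [4]
  Insert 1 (step 5): P = [1, 5] / [3] / [6] / [8];  Q = [1, 3] / [2] / [4] / [5]
  Insert 7 (step 6): P = [1, 5, 7] / [3] / [6] / [8];  Q = [1, 3, 6] / [2] / [4] / [5]
  Insert 2 (step 7): P = [1, 2, 7] / [3, 5] / [6] / [8];  Q = [1, 3, 6] / [2, 7] / [4] / [5]
  Insert 4 (step 8): P = [1, 2, 4] / [3, 5, 7] / [6] / [8];  Q = [1, 3, 6] / [2, 7, 8] / [4] / [5]
Final shape: (3, 3, 1, 1).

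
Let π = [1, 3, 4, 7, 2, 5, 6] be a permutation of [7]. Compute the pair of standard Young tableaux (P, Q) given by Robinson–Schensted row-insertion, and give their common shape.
P = [1, 2, 4, 5, 6] / [3, 7];  Q = [1, 2, 3, 4, 7] / [5, 6];  common shape = (5, 2)

Row-insert the values π_1, π_2, … into P one at a time, bumping the leftmost entry strictly greater than the inserted value down to the next row. The recording tableau Q records, in position (i, j), the step at which that cell was added to P.
  Insert 1 (step 1): P = [1];  Q = [1]
  Insert 3 (step 2): P = [1, 3];  Q = [1, 2]
  Insert 4 (step 3): P = [1, 3, 4];  Q = [1, 2, 3]
  Insert 7 (step 4): P = [1, 3, 4, 7];  Q = [1, 2, 3, 4]
  Insert 2 (step 5): P = [1, 2, 4, 7] / [3];  Q = [1, 2, 3, 4] / [5]
  Insert 5 (step 6): P = [1, 2, 4, 5] / [3, 7];  Q = [1, 2, 3, 4] / [5, 6]
  Insert 6 (step 7): P = [1, 2, 4, 5, 6] / [3, 7];  Q = [1, 2, 3, 4, 7] / [5, 6]
Final shape: (5, 2).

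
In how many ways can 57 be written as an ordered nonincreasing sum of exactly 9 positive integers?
p(57, 9 parts) = 36347

Partitions of n into exactly k parts are in bijection with partitions of n − k into at most k parts (subtract 1 from each part). So p(57, exactly 9) = p(48, parts ≤ 9). Computing via the recurrence p(m, j) = p(m, j−1) + p(m−j, j) gives 36347.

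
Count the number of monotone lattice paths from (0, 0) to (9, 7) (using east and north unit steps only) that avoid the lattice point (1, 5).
Number of paths = 11170

Total paths from (0, 0) to (9, 7): C(16, 9) = 11440. Paths through (1, 5): (paths (0, 0) → (1, 5)) × (paths (1, 5) → (9, 7)) = C(6, 1) · C(10, 8) = 6 · 45 = 270. Avoidance count = 11440 − 270 = 11170.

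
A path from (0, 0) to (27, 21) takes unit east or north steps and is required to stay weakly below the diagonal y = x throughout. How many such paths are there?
Number of paths = 5578559816632

By the reflection principle (André's argument), the number of monotone paths to (27, 21) with n ≤ m that never go above y = x is C(48, 27) − C(48, 28) = 22314239266528 − 16735679449896 = 5578559816632.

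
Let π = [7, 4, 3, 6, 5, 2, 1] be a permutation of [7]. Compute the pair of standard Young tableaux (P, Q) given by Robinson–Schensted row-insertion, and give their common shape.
P = [1, 5] / [2, 6] / [3] / [4] / [7];  Q = [1, 4] / [2, 5] / [3] / [6] / [7];  common shape = (2, 2, 1, 1, 1)

Row-insert the values π_1, π_2, … into P one at a time, bumping the leftmost entry strictly greater than the inserted value down to the next row. The recording tableau Q records, in position (i, j), the step at which that cell was added to P.
  Insert 7 (step 1): P = [7];  Q = [1]
  Insert 4 (step 2): P = [4] / [7];  Q = [1] / [2]
  Insert 3 (step 3): P = [3] / [4] / [7];  Q = [1] / [2] / [3]
  Insert 6 (step 4): P = [3, 6] / [4] / [7];  Q = [1, 4] / [2] / [3]
  Insert 5 (step 5): P = [3, 5] / [4, 6] / [7];  Q = [1, 4] / [2, 5] / [3]
  Insert 2 (step 6): P = [2, 5] / [3, 6] / [4] / [7];  Q = [1, 4] / [2, 5] / [3] / [6]
  Insert 1 (step 7): P = [1, 5] / [2, 6] / [3] / [4] / [7];  Q = [1, 4] / [2, 5] / [3] / [6] / [7]
Final shape: (2, 2, 1, 1, 1).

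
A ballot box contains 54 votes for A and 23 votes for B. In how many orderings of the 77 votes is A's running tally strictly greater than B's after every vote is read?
Strict-lead orderings = 9794326110000189200

Total orderings of the 77 votes with 54 for A: C(77, 54) = 24327842273226276400. By the Bertrand ballot formula (Cycle Lemma / reflection principle), the number of orderings in which A is strictly ahead of B throughout is (p − q)/(p + q) · C(p + q, p) = (54 − 23)/(54 + 23) · 24327842273226276400 = 9794326110000189200.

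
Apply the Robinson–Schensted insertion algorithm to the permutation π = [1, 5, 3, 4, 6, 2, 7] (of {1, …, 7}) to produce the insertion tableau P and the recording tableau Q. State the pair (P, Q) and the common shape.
P = [1, 2, 4, 6, 7] / [3] / [5];  Q = [1, 2, 4, 5, 7] / [3] / [6];  common shape = (5, 1, 1)

Row-insert the values π_1, π_2, … into P one at a time, bumping the leftmost entry strictly greater than the inserted value down to the next row. The recording tableau Q records, in position (i, j), the step at which that cell was added to P.
  Insert 1 (step 1): P = [1];  Q = [1]
  Insert 5 (step 2): P = [1, 5];  Q = [1, 2]
  Insert 3 (step 3): P = [1, 3] / [5];  Q = [1, 2] / [3]
  Insert 4 (step 4): P = [1, 3, 4] / [5];  Q = [1, 2, 4] / [3]
  Insert 6 (step 5): P = [1, 3, 4, 6] / [5];  Q = [1, 2, 4, 5] / [3]
  Insert 2 (step 6): P = [1, 2, 4, 6] / [3] / [5];  Q = [1, 2, 4, 5] / [3] / [6]
  Insert 7 (step 7): P = [1, 2, 4, 6, 7] / [3] / [5];  Q = [1, 2, 4, 5, 7] / [3] / [6]
Final shape: (5, 1, 1).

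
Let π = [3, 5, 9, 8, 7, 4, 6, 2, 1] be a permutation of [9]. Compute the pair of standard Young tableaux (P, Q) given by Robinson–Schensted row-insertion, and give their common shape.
P = [1, 4, 6] / [2, 7] / [3] / [5] / [8] / [9];  Q = [1, 2, 3] / [4, 7] / [5] / [6] / [8] / [9];  common shape = (3, 2, 1, 1, 1, 1)

Row-insert the values π_1, π_2, … into P one at a time, bumping the leftmost entry strictly greater than the inserted value down to the next row. The recording tableau Q records, in position (i, j), the step at which that cell was added to P.
  Insert 3 (step 1): P = [3];  Q = [1]
  Insert 5 (step 2): P = [3, 5];  Q = [1, 2]
  Insert 9 (step 3): P = [3, 5, 9];  Q = [1, 2, 3]
  Insert 8 (step 4): P = [3, 5, 8] / [9];  Q = [1, 2, 3] / [4]
  Insert 7 (step 5): P = [3, 5, 7] / [8] / [9];  Q = [1, 2, 3] / [4] / [5]
  Insert 4 (step 6): P = [3, 4, 7] / [5] / [8] / [9];  Q = [1, 2, 3] / [4] / [5] / [6]
  Insert 6 (step 7): P = [3, 4, 6] / [5, 7] / [8] / [9];  Q = [1, 2, 3] / [4, 7] / [5] / [6]
  Insert 2 (step 8): P = [2, 4, 6] / [3, 7] / [5] / [8] / [9];  Q = [1, 2, 3] / [4, 7] / [5] / [6] / [8]
  Insert 1 (step 9): P = [1, 4, 6] / [2, 7] / [3] / [5] / [8] / [9];  Q = [1, 2, 3] / [4, 7] / [5] / [6] / [8] / [9]
Final shape: (3, 2, 1, 1, 1, 1).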